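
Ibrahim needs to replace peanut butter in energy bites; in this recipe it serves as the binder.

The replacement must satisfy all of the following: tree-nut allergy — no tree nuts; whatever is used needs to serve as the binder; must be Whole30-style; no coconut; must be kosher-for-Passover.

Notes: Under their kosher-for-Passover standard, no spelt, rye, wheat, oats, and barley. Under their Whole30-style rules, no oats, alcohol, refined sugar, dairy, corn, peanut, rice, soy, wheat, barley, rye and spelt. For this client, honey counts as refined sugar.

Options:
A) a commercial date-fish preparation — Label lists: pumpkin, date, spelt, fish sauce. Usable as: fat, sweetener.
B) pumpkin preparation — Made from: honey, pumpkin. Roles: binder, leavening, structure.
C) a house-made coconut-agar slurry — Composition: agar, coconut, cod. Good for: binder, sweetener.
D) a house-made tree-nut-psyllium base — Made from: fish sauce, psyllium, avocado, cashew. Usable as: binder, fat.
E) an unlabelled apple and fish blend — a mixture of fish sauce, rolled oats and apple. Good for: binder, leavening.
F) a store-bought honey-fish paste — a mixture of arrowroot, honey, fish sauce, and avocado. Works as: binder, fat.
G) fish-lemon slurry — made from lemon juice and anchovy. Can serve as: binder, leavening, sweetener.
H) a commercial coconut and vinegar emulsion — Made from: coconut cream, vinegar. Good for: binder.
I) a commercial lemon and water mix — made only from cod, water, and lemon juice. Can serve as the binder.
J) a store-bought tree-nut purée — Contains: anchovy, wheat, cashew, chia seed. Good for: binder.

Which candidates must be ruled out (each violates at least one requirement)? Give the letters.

A: not usable as a binder; has spelt, so not kosher-for-Passover (and 1 more) — reject
B: has honey, so not Whole30-style — reject
C: has coconut, so not coconut-free — reject
D: has cashew, so not tree-nut-free — out
E: has rolled oats, so not kosher-for-Passover; has rolled oats, so not Whole30-style — reject
F: has honey, so not Whole30-style — out
G: kosher-for-Passover, Whole30-style — keep
H: has coconut cream, so not coconut-free — out
I: every rule checks out — keep
J: has wheat, so not kosher-for-Passover; has wheat, so not Whole30-style (and 1 more) — reject

A, B, C, D, E, F, H, J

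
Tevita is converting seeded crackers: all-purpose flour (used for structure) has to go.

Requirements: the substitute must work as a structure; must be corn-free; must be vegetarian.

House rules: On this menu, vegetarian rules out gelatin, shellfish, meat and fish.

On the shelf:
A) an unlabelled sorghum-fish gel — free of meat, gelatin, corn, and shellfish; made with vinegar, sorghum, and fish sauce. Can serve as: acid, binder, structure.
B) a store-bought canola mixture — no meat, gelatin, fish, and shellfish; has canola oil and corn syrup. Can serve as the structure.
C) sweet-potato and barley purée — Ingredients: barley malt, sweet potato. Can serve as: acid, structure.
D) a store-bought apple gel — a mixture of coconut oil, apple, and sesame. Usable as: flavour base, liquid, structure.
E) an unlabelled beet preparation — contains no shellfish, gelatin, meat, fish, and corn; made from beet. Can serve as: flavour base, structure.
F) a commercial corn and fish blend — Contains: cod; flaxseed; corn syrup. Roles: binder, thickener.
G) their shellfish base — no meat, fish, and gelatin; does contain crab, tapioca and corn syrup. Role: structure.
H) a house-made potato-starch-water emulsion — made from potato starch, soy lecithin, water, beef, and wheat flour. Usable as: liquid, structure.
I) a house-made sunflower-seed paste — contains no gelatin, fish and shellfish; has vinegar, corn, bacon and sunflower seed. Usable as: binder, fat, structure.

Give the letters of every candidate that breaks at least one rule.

A: has fish sauce, so not vegetarian — no
B: has corn syrup, so not corn-free — no
C: only barley malt and sweet potato; none excluded — keep
D: only coconut oil, sesame and apple; none excluded — keep
E: works as a structure, vegetarian, no corn — OK
F: not usable as a structure; has cod, so not vegetarian (and 1 more) — out
G: has crab, so not vegetarian; has corn syrup, so not corn-free — reject
H: has beef, so not vegetarian — out
I: has bacon, so not vegetarian; has corn, so not corn-free — out

A, B, F, G, H, I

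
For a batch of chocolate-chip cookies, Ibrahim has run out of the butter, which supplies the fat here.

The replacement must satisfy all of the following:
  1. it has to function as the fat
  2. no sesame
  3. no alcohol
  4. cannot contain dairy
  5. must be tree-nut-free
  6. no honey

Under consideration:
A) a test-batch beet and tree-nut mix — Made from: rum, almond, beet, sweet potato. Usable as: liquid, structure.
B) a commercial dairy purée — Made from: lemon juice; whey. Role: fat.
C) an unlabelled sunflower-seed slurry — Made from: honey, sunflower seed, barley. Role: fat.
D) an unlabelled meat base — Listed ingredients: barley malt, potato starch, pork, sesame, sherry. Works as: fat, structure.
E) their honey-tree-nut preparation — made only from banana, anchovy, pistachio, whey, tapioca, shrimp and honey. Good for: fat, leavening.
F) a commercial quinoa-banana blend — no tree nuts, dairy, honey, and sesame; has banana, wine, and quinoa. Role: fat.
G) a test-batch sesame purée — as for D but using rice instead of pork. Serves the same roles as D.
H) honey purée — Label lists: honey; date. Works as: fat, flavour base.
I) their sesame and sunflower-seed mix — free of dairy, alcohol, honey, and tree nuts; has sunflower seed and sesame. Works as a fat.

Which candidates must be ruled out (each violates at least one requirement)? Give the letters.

A: not usable as a fat; has rum, so not alcohol-free (and 1 more) — out
B: has whey, so not dairy-free — reject
C: has honey, so not honey-free — no
D: has sherry, so not alcohol-free; has sesame, so not sesame-free — reject
E: has whey, so not dairy-free; has honey, so not honey-free (and 1 more) — no
F: has wine, so not alcohol-free — reject
G: has sherry, so not alcohol-free; has sesame, so not sesame-free — no
H: has honey, so not honey-free — out
I: has sesame, so not sesame-free — reject

A, B, C, D, E, F, G, H, I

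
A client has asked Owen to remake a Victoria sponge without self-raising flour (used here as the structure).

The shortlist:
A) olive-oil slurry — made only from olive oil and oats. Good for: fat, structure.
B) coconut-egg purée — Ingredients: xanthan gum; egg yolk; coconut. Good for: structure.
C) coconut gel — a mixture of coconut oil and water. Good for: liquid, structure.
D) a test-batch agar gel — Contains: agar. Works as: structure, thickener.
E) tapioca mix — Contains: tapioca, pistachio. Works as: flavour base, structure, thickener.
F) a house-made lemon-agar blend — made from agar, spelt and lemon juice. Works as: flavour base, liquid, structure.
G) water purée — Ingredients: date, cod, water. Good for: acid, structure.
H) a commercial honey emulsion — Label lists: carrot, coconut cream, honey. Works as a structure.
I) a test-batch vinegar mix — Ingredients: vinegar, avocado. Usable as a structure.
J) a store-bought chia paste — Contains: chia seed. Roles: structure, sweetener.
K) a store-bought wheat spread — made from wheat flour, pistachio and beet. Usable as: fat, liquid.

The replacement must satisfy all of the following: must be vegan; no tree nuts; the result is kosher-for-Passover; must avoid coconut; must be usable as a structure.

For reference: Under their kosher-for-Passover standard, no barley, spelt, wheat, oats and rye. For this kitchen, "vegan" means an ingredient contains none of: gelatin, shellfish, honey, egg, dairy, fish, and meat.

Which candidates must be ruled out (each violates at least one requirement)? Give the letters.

A: has oats, so not kosher-for-Passover — out
B: has egg yolk, so not vegan; has coconut, so not coconut-free — reject
C: has coconut oil, so not coconut-free — reject
D: works as a structure, no coconut, no tree nuts — keep
E: has pistachio, so not tree-nut-free — reject
F: has spelt, so not kosher-for-Passover — reject
G: has cod, so not vegan — reject
H: has honey, so not vegan; has coconut cream, so not coconut-free — out
I: all constraints satisfied — OK
J: every rule checks out — OK
K: not usable as a structure; has wheat flour, so not kosher-for-Passover (and 1 more) — no

A, B, C, E, F, G, H, K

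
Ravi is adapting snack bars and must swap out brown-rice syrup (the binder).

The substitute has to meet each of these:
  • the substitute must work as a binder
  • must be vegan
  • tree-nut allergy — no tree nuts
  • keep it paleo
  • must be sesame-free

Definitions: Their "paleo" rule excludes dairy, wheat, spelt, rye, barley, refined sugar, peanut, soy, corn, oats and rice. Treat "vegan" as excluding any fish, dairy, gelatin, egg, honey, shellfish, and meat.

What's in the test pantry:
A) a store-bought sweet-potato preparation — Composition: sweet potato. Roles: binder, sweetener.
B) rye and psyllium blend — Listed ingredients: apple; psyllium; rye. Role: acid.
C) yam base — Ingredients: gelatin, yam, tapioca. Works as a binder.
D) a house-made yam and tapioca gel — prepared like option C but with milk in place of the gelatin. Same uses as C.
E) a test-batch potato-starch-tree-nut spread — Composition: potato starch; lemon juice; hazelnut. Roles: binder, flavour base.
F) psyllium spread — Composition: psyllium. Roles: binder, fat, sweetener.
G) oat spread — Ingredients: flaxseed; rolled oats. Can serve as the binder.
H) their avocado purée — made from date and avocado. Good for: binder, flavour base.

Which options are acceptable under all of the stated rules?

A, F, H

A: all constraints satisfied — valid
B: not usable as a binder; has rye, so not paleo — no
C: has gelatin, so not vegan — out
D: has milk, so not paleo; has milk, so not vegan — no
E: has hazelnut, so not tree-nut-free — no
F: no tree nuts, paleo — valid
G: has rolled oats, so not paleo — out
H: only date and avocado; none excluded — valid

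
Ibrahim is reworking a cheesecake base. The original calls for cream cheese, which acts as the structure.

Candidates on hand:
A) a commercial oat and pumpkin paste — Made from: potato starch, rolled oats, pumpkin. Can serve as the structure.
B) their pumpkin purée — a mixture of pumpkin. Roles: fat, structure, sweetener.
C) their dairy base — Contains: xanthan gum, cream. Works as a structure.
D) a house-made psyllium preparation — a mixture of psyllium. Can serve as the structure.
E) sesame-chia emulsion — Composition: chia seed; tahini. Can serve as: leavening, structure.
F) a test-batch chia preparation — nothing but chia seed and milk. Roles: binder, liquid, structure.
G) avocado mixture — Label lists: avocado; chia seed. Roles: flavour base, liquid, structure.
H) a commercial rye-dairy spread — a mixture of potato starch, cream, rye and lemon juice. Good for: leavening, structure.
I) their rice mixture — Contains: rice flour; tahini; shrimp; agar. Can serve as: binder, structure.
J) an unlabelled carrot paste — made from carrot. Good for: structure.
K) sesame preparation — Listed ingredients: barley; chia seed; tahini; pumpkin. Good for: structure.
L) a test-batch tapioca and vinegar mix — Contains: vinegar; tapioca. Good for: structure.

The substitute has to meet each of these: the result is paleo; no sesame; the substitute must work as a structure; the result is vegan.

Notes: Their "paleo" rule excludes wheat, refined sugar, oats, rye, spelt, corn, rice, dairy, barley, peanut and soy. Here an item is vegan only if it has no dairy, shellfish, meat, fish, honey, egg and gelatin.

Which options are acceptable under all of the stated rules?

B, D, G, J, L

A: has rolled oats, so not paleo — out
B: only pumpkin; none excluded — valid
C: has cream, so not paleo; has cream, so not vegan — out
D: works as a structure, paleo, vegan — keep
E: has tahini, so not sesame-free — out
F: has milk, so not paleo; has milk, so not vegan — out
G: vegan, paleo — keep
H: has cream, so not paleo; has cream, so not vegan — out
I: has rice flour, so not paleo; has shrimp, so not vegan (and 1 more) — no
J: no sesame, vegan — OK
K: has barley, so not paleo; has tahini, so not sesame-free — out
L: only vinegar and tapioca; none excluded — keep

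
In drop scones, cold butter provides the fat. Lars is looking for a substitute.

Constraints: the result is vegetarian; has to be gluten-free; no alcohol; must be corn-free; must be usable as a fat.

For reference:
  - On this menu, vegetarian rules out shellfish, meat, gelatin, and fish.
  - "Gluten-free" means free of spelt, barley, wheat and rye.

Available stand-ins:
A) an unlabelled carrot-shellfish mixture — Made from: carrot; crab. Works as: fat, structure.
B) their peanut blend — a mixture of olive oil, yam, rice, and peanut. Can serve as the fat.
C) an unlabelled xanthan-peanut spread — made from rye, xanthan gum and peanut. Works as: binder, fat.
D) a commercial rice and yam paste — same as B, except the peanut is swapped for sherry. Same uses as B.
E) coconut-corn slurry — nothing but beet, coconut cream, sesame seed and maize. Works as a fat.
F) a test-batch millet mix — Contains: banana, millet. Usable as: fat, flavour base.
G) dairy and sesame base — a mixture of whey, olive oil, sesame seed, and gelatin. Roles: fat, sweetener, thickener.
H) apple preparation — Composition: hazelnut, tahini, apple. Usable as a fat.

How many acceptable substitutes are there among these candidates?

3

A: has crab, so not vegetarian — out
B: nothing on the exclusion list — OK
C: has rye, so not gluten-free — no
D: has sherry, so not alcohol-free — out
E: has maize, so not corn-free — no
F: works as a fat, vegetarian, gluten-free — OK
G: has gelatin, so not vegetarian — no
H: only tahini, hazelnut, and apple; none excluded — OK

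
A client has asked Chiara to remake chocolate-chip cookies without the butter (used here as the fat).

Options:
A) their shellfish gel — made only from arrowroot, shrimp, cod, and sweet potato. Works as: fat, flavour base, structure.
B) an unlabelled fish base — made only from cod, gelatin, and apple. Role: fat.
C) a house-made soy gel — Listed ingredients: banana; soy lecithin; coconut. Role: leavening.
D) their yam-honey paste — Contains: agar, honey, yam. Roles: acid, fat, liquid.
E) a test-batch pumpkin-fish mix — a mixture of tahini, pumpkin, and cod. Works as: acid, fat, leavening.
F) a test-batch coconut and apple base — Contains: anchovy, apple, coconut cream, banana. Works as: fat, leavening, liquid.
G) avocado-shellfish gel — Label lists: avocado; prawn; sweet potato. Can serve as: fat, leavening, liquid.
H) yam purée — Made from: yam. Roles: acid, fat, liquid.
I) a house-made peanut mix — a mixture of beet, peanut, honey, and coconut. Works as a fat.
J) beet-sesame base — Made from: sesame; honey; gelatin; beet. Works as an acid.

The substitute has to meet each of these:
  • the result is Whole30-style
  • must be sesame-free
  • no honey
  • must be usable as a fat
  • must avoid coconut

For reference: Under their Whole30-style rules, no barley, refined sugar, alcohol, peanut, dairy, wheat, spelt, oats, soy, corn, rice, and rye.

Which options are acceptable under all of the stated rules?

A, B, G, H

A: no coconut, Whole30-style — OK
B: nothing on the exclusion list — keep
C: not usable as a fat; has soy lecithin, so not Whole30-style (and 1 more) — no
D: has honey, so not honey-free — reject
E: has tahini, so not sesame-free — no
F: has coconut cream, so not coconut-free — out
G: only prawn, avocado and sweet potato; none excluded — OK
H: no honey, no sesame — valid
I: has peanut, so not Whole30-style; has honey, so not honey-free (and 1 more) — out
J: not usable as a fat; has honey, so not honey-free (and 1 more) — no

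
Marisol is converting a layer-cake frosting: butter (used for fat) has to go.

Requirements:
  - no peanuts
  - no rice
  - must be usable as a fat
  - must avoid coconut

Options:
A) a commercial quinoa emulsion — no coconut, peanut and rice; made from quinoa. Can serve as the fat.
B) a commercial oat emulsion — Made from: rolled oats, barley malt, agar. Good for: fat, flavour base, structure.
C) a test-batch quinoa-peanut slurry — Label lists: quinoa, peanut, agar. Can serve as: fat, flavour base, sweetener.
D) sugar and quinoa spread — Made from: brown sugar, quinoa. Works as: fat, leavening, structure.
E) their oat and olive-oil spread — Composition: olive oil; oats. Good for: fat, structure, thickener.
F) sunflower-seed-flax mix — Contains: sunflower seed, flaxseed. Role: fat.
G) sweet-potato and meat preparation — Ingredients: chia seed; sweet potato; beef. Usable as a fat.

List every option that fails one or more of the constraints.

C

A: all constraints satisfied — keep
B: only barley malt, rolled oats and agar; none excluded — keep
C: has peanut, so not peanut-free — no
D: only brown sugar and quinoa; none excluded — OK
E: only oats and olive oil; none excluded — OK
F: all constraints satisfied — OK
G: only beef, chia seed, and sweet potato; none excluded — keep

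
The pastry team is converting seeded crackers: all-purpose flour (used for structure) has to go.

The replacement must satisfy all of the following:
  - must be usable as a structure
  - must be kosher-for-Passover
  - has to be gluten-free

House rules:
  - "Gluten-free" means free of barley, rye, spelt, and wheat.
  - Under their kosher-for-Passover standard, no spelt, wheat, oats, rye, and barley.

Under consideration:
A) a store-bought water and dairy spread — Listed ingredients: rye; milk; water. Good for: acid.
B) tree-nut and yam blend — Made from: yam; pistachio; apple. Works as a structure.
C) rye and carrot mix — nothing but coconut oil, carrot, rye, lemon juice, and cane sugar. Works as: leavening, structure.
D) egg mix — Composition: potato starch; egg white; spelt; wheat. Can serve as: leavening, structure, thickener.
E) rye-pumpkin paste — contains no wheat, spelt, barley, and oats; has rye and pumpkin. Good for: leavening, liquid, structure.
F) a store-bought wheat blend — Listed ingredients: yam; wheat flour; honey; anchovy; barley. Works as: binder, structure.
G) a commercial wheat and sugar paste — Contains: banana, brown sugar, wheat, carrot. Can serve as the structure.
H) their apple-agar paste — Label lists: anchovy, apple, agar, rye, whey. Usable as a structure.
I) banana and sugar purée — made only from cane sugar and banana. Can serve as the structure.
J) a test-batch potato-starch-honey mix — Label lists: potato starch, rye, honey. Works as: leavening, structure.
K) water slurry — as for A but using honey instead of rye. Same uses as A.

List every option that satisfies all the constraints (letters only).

B, I

A: not usable as a structure; has rye, so not gluten-free (and 1 more) — no
B: only pistachio, yam, and apple; none excluded — keep
C: has rye, so not gluten-free; has rye, so not kosher-for-Passover — reject
D: has spelt, so not gluten-free; has spelt, so not kosher-for-Passover — reject
E: has rye, so not gluten-free; has rye, so not kosher-for-Passover — no
F: has barley, so not gluten-free; has barley, so not kosher-for-Passover — no
G: has wheat, so not gluten-free; has wheat, so not kosher-for-Passover — reject
H: has rye, so not gluten-free; has rye, so not kosher-for-Passover — reject
I: every rule checks out — keep
J: has rye, so not gluten-free; has rye, so not kosher-for-Passover — no
K: not usable as a structure — reject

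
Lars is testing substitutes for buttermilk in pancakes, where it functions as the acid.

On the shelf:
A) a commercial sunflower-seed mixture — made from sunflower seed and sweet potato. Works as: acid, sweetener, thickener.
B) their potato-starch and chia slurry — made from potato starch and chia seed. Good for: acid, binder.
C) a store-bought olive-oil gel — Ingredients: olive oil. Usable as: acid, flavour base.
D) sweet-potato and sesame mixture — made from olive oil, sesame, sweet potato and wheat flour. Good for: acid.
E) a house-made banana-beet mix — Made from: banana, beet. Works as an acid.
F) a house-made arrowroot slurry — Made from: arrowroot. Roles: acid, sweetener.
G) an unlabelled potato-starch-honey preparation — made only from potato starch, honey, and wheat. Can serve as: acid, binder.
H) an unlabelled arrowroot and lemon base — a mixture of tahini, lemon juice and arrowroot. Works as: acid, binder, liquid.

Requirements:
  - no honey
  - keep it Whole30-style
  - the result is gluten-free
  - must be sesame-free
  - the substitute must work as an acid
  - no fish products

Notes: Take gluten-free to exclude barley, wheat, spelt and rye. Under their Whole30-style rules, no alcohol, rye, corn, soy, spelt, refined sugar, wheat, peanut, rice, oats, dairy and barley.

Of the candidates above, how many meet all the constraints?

5

A: every rule checks out — OK
B: works as an acid, no sesame, Whole30-style — OK
C: only olive oil; none excluded — OK
D: has wheat flour, so not gluten-free; has wheat flour, so not Whole30-style (and 1 more) — reject
E: only banana and beet; none excluded — valid
F: gluten-free, no sesame — OK
G: has wheat, so not gluten-free; has wheat, so not Whole30-style (and 1 more) — reject
H: has tahini, so not sesame-free — out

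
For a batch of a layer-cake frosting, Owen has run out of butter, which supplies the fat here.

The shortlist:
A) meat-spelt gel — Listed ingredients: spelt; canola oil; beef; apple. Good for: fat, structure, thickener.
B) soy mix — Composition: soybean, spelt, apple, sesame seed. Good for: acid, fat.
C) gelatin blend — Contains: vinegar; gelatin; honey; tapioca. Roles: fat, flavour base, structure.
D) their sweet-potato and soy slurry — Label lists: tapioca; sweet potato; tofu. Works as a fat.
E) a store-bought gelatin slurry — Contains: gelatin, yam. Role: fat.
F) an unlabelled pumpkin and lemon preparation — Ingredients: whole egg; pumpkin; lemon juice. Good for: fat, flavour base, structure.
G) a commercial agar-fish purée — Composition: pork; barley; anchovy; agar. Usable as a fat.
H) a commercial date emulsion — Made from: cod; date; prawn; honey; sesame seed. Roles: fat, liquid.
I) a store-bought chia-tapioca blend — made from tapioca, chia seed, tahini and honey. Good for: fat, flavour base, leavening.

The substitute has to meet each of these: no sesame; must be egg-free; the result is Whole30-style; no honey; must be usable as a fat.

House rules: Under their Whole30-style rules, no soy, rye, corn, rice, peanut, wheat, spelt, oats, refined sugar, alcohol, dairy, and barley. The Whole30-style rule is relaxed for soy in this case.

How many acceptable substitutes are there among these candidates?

A: has spelt, so not Whole30-style — no
B: has spelt, so not Whole30-style; has sesame seed, so not sesame-free — out
C: has honey, so not honey-free — reject
D: soy is permitted under the Whole30-style carve-out; nothing else excluded — keep
E: no egg, Whole30-style — keep
F: has whole egg, so not egg-free — no
G: has barley, so not Whole30-style — reject
H: has sesame seed, so not sesame-free; has honey, so not honey-free — reject
I: has tahini, so not sesame-free; has honey, so not honey-free — out

2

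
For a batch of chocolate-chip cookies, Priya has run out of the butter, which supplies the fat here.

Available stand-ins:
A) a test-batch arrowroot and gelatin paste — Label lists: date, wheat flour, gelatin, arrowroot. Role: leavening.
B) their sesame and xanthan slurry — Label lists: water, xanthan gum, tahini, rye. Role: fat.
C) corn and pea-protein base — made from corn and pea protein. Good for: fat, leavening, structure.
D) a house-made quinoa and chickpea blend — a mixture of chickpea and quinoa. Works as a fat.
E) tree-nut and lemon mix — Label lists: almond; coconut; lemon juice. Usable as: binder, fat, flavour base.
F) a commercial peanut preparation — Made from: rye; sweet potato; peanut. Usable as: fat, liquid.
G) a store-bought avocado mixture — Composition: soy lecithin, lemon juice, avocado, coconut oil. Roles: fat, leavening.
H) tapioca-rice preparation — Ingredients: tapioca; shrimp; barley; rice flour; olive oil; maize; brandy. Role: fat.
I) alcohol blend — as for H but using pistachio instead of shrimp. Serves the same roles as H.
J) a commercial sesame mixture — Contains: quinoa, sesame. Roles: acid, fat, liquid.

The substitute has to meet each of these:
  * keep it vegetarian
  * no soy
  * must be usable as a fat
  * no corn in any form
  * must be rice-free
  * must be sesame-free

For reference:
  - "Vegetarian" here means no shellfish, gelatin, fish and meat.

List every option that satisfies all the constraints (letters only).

D, E, F

A: not usable as a fat; has gelatin, so not vegetarian — reject
B: has tahini, so not sesame-free — reject
C: has corn, so not corn-free — out
D: nothing on the exclusion list — keep
E: all constraints satisfied — valid
F: nothing on the exclusion list — keep
G: has soy lecithin, so not soy-free — reject
H: has shrimp, so not vegetarian; has maize, so not corn-free (and 1 more) — no
I: has maize, so not corn-free; has rice flour, so not rice-free — out
J: has sesame, so not sesame-free — no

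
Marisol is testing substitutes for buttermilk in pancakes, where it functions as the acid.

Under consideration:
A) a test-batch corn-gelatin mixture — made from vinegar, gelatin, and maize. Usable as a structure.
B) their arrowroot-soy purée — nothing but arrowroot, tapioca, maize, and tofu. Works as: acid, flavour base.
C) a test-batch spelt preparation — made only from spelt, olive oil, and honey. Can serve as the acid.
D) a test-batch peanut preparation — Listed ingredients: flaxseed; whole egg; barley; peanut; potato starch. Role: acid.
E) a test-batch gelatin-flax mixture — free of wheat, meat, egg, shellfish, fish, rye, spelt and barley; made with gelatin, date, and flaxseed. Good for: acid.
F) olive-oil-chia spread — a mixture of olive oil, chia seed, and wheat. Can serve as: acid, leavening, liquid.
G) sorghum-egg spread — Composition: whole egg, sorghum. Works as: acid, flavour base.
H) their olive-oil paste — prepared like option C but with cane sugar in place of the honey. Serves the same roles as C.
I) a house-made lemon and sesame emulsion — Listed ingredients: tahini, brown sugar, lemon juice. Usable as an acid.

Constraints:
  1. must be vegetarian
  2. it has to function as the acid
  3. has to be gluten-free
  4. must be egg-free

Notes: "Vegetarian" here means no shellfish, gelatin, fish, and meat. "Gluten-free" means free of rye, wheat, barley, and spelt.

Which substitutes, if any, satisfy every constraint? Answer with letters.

B, I

A: not usable as an acid; has gelatin, so not vegetarian — no
B: every rule checks out — valid
C: has spelt, so not gluten-free — reject
D: has barley, so not gluten-free; has whole egg, so not egg-free — reject
E: has gelatin, so not vegetarian — reject
F: has wheat, so not gluten-free — no
G: has whole egg, so not egg-free — no
H: has spelt, so not gluten-free — reject
I: only tahini, brown sugar and lemon juice; none excluded — valid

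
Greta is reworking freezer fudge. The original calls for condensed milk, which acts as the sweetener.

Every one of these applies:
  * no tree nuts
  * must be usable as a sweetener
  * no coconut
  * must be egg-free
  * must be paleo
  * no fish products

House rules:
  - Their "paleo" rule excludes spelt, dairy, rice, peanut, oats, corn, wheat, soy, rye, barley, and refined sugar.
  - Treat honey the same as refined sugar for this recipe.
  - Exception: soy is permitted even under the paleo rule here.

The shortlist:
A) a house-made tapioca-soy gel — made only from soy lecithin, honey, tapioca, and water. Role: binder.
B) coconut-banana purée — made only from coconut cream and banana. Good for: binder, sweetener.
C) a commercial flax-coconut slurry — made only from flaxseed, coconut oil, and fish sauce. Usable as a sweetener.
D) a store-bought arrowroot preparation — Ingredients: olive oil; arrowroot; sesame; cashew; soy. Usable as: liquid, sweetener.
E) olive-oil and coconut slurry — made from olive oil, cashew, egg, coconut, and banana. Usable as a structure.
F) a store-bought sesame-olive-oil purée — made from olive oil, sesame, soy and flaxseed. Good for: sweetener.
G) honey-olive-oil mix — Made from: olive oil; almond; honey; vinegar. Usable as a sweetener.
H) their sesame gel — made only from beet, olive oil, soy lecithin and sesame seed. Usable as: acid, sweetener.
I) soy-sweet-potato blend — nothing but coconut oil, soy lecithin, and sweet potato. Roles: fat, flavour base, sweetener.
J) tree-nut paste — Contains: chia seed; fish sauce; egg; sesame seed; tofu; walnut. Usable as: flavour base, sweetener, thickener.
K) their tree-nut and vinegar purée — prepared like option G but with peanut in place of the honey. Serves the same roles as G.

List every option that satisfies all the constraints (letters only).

A: not usable as a sweetener; has honey, so not paleo — no
B: has coconut cream, so not coconut-free — out
C: has coconut oil, so not coconut-free; has fish sauce, so not fish-free — out
D: has cashew, so not tree-nut-free — reject
E: not usable as a sweetener; has coconut, so not coconut-free (and 2 more) — out
F: soy is permitted under the paleo carve-out; nothing else excluded — OK
G: has honey, so not paleo; has almond, so not tree-nut-free — out
H: soy is permitted under the paleo carve-out; nothing else excluded — OK
I: has coconut oil, so not coconut-free — out
J: has fish sauce, so not fish-free; has walnut, so not tree-nut-free (and 1 more) — out
K: has peanut, so not paleo; has almond, so not tree-nut-free — no

F, H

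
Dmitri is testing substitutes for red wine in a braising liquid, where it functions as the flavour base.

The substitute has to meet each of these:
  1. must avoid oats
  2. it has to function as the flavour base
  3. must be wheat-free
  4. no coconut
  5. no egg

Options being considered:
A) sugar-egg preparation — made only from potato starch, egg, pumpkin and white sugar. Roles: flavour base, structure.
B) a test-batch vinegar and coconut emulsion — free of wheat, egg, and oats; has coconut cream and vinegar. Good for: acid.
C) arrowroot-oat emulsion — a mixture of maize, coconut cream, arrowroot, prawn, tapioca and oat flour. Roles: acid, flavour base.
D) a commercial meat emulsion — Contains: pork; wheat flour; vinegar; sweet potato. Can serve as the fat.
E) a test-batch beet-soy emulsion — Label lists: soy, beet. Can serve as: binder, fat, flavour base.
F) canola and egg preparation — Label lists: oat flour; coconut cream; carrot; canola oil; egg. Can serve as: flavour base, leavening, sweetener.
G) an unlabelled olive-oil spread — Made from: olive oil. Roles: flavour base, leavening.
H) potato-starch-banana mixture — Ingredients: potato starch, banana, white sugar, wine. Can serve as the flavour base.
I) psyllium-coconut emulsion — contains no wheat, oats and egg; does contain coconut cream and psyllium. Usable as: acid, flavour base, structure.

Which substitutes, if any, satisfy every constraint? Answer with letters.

E, G, H

A: has egg, so not egg-free — out
B: not usable as a flavour base; has coconut cream, so not coconut-free — no
C: has coconut cream, so not coconut-free; has oat flour, so not oat-free — reject
D: not usable as a flavour base; has wheat flour, so not wheat-free — out
E: all constraints satisfied — valid
F: has egg, so not egg-free; has coconut cream, so not coconut-free (and 1 more) — reject
G: nothing on the exclusion list — keep
H: no oats, no coconut — OK
I: has coconut cream, so not coconut-free — out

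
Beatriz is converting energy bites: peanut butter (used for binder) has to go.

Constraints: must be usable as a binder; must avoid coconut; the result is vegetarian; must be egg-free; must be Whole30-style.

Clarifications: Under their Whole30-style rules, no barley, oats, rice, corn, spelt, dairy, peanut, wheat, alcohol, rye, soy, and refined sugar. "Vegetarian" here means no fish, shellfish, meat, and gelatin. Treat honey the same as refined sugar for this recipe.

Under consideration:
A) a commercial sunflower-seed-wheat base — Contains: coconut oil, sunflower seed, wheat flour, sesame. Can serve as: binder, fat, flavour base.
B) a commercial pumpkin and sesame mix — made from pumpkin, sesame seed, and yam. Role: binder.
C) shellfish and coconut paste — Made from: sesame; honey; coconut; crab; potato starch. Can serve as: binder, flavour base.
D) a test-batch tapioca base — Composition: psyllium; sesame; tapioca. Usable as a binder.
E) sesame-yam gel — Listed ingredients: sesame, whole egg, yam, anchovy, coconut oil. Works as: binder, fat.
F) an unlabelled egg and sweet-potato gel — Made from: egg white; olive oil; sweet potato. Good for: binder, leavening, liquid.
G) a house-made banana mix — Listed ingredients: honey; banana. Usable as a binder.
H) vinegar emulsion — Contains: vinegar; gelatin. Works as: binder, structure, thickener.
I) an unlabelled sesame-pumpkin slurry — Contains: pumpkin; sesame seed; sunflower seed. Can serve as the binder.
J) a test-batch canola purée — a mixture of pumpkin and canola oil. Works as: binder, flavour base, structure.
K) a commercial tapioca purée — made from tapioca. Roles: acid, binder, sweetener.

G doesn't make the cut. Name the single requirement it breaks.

usable as a binder: satisfied
Whole30-style: has honey — fails
vegetarian: satisfied
coconut-free: satisfied
egg-free: satisfied

Whole30-style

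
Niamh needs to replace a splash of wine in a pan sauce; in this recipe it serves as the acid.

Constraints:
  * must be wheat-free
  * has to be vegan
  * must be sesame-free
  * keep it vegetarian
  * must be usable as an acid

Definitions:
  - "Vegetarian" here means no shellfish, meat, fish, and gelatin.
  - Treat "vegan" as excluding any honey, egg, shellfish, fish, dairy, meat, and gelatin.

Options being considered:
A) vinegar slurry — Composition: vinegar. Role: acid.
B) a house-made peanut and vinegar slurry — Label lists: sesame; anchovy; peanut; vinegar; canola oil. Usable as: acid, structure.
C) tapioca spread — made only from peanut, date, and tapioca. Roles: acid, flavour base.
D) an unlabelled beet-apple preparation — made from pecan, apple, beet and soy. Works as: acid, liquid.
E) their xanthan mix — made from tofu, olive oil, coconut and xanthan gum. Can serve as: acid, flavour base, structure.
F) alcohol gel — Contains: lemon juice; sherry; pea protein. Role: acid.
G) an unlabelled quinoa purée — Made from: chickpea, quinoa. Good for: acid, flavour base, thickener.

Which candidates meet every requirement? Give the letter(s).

A, C, D, E, F, G

A: vegan, no sesame — OK
B: has anchovy, so not vegetarian; has anchovy, so not vegan (and 1 more) — reject
C: no wheat, no sesame — keep
D: every rule checks out — keep
E: vegan, no wheat — OK
F: every rule checks out — keep
G: works as an acid, vegetarian, no wheat — OK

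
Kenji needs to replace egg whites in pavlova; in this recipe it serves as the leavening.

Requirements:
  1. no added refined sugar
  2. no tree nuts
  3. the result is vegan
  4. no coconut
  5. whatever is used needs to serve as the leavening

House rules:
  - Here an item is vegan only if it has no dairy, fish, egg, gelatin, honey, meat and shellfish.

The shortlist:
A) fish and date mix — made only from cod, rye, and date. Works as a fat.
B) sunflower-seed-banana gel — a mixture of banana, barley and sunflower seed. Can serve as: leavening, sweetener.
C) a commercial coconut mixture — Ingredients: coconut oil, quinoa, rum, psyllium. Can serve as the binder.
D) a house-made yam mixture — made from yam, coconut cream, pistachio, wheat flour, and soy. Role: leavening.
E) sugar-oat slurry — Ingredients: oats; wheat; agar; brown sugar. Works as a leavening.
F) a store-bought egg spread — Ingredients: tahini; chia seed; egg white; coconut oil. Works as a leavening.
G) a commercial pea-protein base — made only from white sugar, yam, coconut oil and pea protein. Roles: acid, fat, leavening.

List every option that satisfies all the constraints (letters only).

B

A: not usable as a leavening; has cod, so not vegan — no
B: all constraints satisfied — keep
C: not usable as a leavening; has coconut oil, so not coconut-free — out
D: has coconut cream, so not coconut-free; has pistachio, so not tree-nut-free — no
E: has brown sugar, so not no-added-sugar — no
F: has egg white, so not vegan; has coconut oil, so not coconut-free — no
G: has coconut oil, so not coconut-free; has white sugar, so not no-added-sugar — no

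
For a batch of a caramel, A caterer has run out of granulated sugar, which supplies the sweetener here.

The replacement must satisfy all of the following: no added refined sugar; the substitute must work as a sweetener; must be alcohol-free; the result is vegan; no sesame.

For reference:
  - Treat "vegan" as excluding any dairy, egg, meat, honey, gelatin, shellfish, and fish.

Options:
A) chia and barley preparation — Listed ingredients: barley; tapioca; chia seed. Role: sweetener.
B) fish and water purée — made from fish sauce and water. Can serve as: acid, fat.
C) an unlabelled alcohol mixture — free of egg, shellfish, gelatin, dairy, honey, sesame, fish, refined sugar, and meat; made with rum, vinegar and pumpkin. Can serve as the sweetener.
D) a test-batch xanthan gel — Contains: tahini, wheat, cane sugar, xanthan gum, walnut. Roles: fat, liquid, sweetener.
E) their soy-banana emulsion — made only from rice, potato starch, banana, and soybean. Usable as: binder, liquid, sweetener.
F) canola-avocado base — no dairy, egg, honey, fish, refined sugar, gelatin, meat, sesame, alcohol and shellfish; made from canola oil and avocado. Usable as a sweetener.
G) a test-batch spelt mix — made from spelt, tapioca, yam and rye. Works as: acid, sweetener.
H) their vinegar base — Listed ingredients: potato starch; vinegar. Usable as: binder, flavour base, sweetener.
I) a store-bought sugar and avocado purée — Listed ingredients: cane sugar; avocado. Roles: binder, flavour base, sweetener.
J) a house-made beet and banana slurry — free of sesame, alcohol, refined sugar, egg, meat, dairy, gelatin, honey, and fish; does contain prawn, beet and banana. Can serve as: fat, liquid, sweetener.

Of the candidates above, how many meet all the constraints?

5

A: only barley, tapioca, and chia seed; none excluded — valid
B: not usable as a sweetener; has fish sauce, so not vegan — no
C: has rum, so not alcohol-free — reject
D: has tahini, so not sesame-free; has cane sugar, so not no-added-sugar — out
E: rice and soybean etc. — none of it excluded — keep
F: no refined sugar, no alcohol — OK
G: works as a sweetener, no alcohol, no refined sugar — keep
H: works as a sweetener, no refined sugar, vegan — valid
I: has cane sugar, so not no-added-sugar — no
J: has prawn, so not vegan — reject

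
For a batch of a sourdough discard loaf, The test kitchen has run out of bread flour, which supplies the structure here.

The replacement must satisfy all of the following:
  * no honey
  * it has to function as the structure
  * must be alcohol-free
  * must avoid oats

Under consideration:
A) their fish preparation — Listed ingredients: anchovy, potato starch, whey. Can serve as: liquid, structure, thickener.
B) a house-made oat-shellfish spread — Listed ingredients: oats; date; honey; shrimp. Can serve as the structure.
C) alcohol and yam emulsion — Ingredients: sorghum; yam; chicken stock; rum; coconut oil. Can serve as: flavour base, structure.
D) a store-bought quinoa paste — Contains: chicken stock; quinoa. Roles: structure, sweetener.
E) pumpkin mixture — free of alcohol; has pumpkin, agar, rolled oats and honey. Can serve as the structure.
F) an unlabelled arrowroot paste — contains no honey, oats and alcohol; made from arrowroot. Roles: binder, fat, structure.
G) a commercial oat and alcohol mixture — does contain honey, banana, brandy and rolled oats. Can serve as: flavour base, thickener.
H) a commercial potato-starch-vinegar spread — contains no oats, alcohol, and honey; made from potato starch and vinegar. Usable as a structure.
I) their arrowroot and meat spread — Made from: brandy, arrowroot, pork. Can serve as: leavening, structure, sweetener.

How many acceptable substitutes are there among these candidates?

A: all constraints satisfied — OK
B: has oats, so not oat-free; has honey, so not honey-free — out
C: has rum, so not alcohol-free — out
D: works as a structure, no oats, no alcohol — keep
E: has rolled oats, so not oat-free; has honey, so not honey-free — reject
F: no honey, no oats — valid
G: not usable as a structure; has rolled oats, so not oat-free (and 2 more) — reject
H: works as a structure, no honey, no oats — keep
I: has brandy, so not alcohol-free — no

4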